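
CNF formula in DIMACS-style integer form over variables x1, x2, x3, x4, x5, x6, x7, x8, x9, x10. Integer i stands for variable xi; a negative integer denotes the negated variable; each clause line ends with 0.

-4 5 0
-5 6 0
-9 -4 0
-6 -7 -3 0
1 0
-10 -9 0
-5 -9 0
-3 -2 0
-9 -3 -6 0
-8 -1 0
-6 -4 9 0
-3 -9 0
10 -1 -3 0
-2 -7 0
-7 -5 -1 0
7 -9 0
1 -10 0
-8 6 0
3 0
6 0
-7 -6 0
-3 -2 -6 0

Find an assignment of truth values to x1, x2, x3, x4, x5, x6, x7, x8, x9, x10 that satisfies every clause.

x1 = 1, x2 = 0, x3 = 1, x4 = 0, x5 = 0, x6 = 1, x7 = 0, x8 = 0, x9 = 0, x10 = 1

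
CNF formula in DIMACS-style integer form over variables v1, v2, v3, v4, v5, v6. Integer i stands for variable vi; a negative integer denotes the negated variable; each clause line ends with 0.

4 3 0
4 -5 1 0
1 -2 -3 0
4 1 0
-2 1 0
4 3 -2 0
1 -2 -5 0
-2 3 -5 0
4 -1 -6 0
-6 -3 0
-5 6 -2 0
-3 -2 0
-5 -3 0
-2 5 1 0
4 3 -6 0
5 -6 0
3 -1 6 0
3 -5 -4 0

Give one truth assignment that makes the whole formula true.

v2 occurs only negated in the remaining clauses — set v2 = False.
Try v1 = False.
  then v4 is forced to True.
Branch on v3: take v3 = False.
  then v5 is forced to False.
  then v6 is forced to False.
Every clause has at least one true literal under this assignment.

v1=False, v2=False, v3=False, v4=True, v5=False, v6=False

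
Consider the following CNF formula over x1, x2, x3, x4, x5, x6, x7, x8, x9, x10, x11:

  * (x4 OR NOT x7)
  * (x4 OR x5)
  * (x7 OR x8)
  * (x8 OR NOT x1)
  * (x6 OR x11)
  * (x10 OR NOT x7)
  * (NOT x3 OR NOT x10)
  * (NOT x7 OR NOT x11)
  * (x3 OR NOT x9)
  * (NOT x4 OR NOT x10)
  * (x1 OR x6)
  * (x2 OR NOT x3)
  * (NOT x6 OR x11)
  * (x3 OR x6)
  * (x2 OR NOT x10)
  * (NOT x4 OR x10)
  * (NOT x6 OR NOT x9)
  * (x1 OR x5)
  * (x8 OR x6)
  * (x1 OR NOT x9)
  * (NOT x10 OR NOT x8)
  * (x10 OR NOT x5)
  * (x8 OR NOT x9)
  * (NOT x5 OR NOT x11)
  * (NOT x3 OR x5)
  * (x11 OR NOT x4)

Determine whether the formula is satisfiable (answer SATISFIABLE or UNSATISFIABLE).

x10 = True:
  propagation gives x3=False, x9=False, x4=False, x7=False; an empty clause results — contradiction.
x10 = False:
  propagation gives x7=False, x8=True, x4=False, x5=True; an empty clause results — contradiction.
Every branch closes, so no satisfying assignment exists.

UNSATISFIABLE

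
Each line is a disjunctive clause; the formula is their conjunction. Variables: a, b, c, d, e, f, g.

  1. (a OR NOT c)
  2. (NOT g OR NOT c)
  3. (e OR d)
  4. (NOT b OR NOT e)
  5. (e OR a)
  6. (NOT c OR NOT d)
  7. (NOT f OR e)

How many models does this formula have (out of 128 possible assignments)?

Split on e, then c.
  e=T, c=T: remaining (a,b,d,f,g) ∈ {(T,F,F,F,F); (T,F,F,T,F)} — 2.
  e=T, c=F: forces b=F; a, d, f, g free → 2^4 = 16.
  e=F, c=T: a clause becomes empty — 0.
  e=F, c=F: remaining (a,b,d,f,g) ∈ {(T,F,T,F,F); (T,F,T,F,T); (T,T,T,F,F); (T,T,T,F,T)} — 4.
Total: 2 + 16 + 0 + 4 = 22.

22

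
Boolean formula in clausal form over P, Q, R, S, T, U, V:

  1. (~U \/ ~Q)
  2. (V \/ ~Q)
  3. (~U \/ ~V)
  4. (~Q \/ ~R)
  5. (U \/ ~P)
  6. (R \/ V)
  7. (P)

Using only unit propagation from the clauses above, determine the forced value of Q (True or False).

False

(P) stands alone — P = True.
In (~P \/ U), ~P is now false; U must hold, so U = True.
From (~U \/ ~Q) and U = True: Q = False.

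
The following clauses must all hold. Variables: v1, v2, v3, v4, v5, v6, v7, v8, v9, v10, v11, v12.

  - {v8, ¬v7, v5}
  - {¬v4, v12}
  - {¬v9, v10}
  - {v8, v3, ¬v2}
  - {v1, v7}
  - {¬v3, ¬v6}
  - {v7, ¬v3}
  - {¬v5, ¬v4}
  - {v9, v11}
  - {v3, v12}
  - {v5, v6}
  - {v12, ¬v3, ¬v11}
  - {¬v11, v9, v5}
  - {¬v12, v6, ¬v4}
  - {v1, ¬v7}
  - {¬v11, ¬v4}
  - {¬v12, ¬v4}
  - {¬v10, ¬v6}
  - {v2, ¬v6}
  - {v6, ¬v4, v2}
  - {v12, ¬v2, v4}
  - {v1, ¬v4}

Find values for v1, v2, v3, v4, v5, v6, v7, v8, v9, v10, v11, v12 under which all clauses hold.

v1=T, v2=T, v3=T, v4=F, v5=T, v6=F, v7=T, v8=T, v9=T, v10=T, v11=T, v12=T

Check each clause:
  1. {v5, ¬v7, v8} — v8 is true.
  2. {¬v4, v12} — v12 is true.
  3. {¬v9, v10} — v10 is true.
  4. {v8, ¬v2, v3} — v8 is true.
  5. {v1, v7} — v1 is true.
  6. {¬v3, ¬v6} — ¬v6 is true.
  7. {v7, ¬v3} — v7 is true.
  8. {¬v4, ¬v5} — ¬v4 is true.
  9. {v11, v9} — v9 is true.
  10. {v12, v3} — v3 is true.
  11. {v5, v6} — v5 is true.
  12. {¬v11, ¬v3, v12} — v12 is true.
  13. {¬v11, v9, v5} — v9 is true.
  14. {v6, ¬v12, ¬v4} — ¬v4 is true.
  15. {v1, ¬v7} — v1 is true.
  16. {¬v4, ¬v11} — ¬v4 is true.
  17. {¬v12, ¬v4} — ¬v4 is true.
  18. {¬v10, ¬v6} — ¬v6 is true.
  19. {v2, ¬v6} — ¬v6 is true.
  20. {¬v4, v6, v2} — v2 is true.
  21. {v12, v4, ¬v2} — v12 is true.
  22. {v1, ¬v4} — v1 is true.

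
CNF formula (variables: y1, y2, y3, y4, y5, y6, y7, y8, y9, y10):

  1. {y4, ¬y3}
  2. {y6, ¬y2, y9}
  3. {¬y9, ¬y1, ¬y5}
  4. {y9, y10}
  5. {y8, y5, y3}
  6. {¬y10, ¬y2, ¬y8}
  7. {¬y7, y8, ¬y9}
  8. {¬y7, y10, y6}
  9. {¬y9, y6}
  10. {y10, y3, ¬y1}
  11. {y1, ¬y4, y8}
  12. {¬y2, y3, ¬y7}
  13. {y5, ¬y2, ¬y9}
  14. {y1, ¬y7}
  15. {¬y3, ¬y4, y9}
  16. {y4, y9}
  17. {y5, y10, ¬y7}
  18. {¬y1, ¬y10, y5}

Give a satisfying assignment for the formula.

y1=0, y2=0, y3=0, y4=1, y5=0, y6=1, y7=0, y8=1, y9=1, y10=0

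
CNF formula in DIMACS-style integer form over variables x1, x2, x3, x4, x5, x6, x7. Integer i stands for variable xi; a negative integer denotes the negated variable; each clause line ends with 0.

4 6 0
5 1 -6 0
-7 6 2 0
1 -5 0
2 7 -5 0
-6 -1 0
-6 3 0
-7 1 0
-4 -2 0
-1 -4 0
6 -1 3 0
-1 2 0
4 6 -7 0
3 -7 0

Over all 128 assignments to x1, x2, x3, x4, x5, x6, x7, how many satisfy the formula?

Satisfying assignments:
  x1=F x2=F x3=F x4=T x5=F x6=F x7=F
  x1=F x2=F x3=T x4=T x5=F x6=F x7=F
Count: 2.

2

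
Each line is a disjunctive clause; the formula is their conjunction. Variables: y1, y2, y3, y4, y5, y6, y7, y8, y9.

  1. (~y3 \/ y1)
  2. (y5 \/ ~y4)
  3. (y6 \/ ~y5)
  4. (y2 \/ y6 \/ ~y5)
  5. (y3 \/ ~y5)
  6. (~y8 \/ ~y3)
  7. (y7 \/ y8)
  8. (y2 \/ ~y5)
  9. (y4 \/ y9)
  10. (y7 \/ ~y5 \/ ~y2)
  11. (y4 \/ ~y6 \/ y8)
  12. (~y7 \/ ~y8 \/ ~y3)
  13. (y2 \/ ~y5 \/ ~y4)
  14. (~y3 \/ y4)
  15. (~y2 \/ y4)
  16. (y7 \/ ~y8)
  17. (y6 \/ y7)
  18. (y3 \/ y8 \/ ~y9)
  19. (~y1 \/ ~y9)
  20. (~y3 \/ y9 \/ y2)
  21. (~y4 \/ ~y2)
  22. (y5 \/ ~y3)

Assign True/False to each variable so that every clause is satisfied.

y1=F, y2=F, y3=F, y4=F, y5=F, y6=T, y7=T, y8=T, y9=T

Check each clause:
  1. (y1 \/ ~y3) — ~y3 is true.
  2. (y5 \/ ~y4) — ~y4 is true.
  3. (y6 \/ ~y5) — ~y5 is true.
  4. (y6 \/ ~y5 \/ y2) — ~y5 is true.
  5. (y3 \/ ~y5) — ~y5 is true.
  6. (~y8 \/ ~y3) — ~y3 is true.
  7. (y8 \/ y7) — y8 is true.
  8. (y2 \/ ~y5) — ~y5 is true.
  9. (y9 \/ y4) — y9 is true.
  10. (~y2 \/ y7 \/ ~y5) — ~y5 is true.
  11. (y8 \/ y4 \/ ~y6) — y8 is true.
  12. (~y8 \/ ~y7 \/ ~y3) — ~y3 is true.
  13. (~y4 \/ ~y5 \/ y2) — ~y5 is true.
  14. (~y3 \/ y4) — ~y3 is true.
  15. (y4 \/ ~y2) — ~y2 is true.
  16. (~y8 \/ y7) — y7 is true.
  17. (y7 \/ y6) — y6 is true.
  18. (~y9 \/ y8 \/ y3) — y8 is true.
  19. (~y9 \/ ~y1) — ~y1 is true.
  20. (~y3 \/ y9 \/ y2) — y9 is true.
  21. (~y2 \/ ~y4) — ~y4 is true.
  22. (y5 \/ ~y3) — ~y3 is true.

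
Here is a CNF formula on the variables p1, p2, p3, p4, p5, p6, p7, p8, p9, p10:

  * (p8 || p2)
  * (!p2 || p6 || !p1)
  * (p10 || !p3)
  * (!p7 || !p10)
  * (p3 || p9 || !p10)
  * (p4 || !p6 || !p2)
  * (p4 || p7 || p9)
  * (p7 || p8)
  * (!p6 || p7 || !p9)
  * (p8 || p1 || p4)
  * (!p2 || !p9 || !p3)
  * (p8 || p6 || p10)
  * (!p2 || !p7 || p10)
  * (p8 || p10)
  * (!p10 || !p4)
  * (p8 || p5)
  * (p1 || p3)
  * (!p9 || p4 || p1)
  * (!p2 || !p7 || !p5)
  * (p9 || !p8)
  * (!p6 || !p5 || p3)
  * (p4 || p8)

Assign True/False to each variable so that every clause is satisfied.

p1 = True, p2 = False, p3 = False, p4 = False, p5 = True, p6 = False, p7 = True, p8 = True, p9 = True, p10 = False

Try p1 = True.
Try p2 = False.
  then p8 is forced to True.
  then p9 is forced to True.
For the remaining variables, p3 = False, p4 = False, p5 = True, p6 = False, p7 = True, p10 = False works.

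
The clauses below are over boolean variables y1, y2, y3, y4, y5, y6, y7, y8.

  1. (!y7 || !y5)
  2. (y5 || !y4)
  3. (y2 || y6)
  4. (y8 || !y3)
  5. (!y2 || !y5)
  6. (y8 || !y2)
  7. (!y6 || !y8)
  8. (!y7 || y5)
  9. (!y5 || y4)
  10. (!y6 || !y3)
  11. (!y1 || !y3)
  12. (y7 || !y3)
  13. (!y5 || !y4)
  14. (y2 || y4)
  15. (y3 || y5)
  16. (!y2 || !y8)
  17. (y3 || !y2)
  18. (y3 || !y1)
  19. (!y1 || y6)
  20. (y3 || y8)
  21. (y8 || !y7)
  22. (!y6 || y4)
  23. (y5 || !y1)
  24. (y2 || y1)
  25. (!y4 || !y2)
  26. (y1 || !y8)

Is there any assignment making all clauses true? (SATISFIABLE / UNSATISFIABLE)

y2 = True:
  propagation gives y5=False, y4=False, y8=True; an empty clause results — contradiction.
y2 = False:
  propagation gives y6=True, y8=False, y3=False; an empty clause results — contradiction.
Every branch closes, so no satisfying assignment exists.

UNSATISFIABLE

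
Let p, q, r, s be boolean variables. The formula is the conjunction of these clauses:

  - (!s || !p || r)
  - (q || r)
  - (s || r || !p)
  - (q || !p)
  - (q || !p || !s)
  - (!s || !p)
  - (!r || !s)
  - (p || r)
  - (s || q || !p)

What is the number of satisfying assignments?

3

Satisfying assignments:
  p=F q=F r=T s=F
  p=F q=T r=T s=F
  p=T q=T r=T s=F
That's 3 in total.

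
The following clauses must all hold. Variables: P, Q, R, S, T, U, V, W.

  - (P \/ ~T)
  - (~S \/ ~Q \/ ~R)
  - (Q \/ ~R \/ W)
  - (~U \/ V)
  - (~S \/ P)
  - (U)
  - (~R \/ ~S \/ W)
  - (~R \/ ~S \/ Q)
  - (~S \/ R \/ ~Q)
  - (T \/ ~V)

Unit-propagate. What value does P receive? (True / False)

Unit clause (U) sets U = True.
In (~U \/ V), ~U is now false; V must hold, so V = True.
(~V \/ T): since V = True, the clause reduces to (T). T = True.
(P \/ ~T): since T = True, the clause reduces to (P). P = True.

True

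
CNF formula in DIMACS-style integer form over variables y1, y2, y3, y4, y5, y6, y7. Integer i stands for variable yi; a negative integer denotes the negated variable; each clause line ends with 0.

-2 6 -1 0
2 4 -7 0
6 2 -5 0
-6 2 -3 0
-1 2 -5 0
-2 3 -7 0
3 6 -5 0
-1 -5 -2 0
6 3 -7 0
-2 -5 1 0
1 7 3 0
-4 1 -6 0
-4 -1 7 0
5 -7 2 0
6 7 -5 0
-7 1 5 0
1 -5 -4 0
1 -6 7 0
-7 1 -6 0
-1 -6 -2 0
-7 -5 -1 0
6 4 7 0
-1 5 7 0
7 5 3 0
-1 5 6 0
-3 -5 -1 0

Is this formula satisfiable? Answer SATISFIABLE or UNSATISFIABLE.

Branch on y1: take y1 = False.
Set y2 = False and propagate.
The remaining clauses are satisfied by y3 = True, y4 = True, y5 = False, y6 = False, y7 = False.
Every clause has at least one true literal under this assignment.
So y1=F  y2=F  y3=T  y4=T  y5=F  y6=F  y7=F is a satisfying assignment.

SATISFIABLE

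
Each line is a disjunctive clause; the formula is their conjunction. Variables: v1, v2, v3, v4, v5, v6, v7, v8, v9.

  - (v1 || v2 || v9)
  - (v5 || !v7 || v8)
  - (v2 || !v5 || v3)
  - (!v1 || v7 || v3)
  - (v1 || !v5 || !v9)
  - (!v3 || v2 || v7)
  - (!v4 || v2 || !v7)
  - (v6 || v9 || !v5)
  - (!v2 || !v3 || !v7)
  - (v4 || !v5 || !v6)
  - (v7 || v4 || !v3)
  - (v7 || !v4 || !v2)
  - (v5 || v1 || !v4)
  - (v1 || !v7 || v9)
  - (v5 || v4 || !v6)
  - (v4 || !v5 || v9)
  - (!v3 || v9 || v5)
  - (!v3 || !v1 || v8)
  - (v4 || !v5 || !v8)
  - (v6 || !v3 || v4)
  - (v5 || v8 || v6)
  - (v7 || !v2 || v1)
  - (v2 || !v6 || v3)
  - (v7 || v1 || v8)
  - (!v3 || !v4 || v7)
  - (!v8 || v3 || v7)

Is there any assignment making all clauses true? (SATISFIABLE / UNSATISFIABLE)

Set v1 = True and propagate.
Branch on v2: take v2 = True.
Branch on v3: take v3 = False.
  then v7 is forced to True.
For the remaining variables, v4 = False, v5 = True, v6 = False, v8 = False, v9 = True works.
So v1 = T, v2 = T, v3 = F, v4 = F, v5 = T, v6 = F, v7 = T, v8 = F, v9 = T is a satisfying assignment.

SATISFIABLE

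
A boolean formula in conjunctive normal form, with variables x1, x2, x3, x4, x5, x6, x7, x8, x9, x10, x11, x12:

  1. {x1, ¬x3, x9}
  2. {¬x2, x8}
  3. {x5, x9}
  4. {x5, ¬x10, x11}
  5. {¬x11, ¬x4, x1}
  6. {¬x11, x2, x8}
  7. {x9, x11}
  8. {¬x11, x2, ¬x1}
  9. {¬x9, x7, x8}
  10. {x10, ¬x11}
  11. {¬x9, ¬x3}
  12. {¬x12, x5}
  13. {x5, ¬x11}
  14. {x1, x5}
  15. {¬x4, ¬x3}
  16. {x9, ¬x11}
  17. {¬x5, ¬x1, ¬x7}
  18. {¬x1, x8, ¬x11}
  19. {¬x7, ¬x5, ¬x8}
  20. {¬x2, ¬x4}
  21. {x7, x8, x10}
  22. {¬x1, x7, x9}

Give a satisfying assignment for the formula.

x3 occurs only negated in the remaining clauses — set x3 = False.
x4 occurs only negated in the remaining clauses — set x4 = False.
Set x1 = True and propagate.
Branch on x2: take x2 = True.
  then x8 is forced to True.
Try x5 = False.
  then x9 is forced to True.
  then x12 is forced to False.
  then x11 is forced to False.
  then x10 is forced to False.
x6, x7 are now unconstrained; take x6 = False, x7 = True.
Check each clause:
  1. {¬x3, x9, x1} — x9 is true.
  2. {¬x2, x8} — x8 is true.
  3. {x9, x5} — x9 is true.
  4. {x5, ¬x10, x11} — ¬x10 is true.
  5. {¬x4, x1, ¬x11} — x1 is true.
  6. {¬x11, x2, x8} — x8 is true.
  7. {x9, x11} — x9 is true.
  8. {¬x1, ¬x11, x2} — x2 is true.
  9. {x7, ¬x9, x8} — x8 is true.
  10. {¬x11, x10} — ¬x11 is true.
  11. {¬x9, ¬x3} — ¬x3 is true.
  12. {x5, ¬x12} — ¬x12 is true.
  13. {x5, ¬x11} — ¬x11 is true.
  14. {x5, x1} — x1 is true.
  15. {¬x4, ¬x3} — ¬x4 is true.
  16. {x9, ¬x11} — x9 is true.
  17. {¬x1, ¬x5, ¬x7} — ¬x5 is true.
  18. {x8, ¬x1, ¬x11} — x8 is true.
  19. {¬x5, ¬x8, ¬x7} — ¬x5 is true.
  20. {¬x4, ¬x2} — ¬x4 is true.
  21. {x7, x10, x8} — x8 is true.
  22. {¬x1, x9, x7} — x9 is true.

x1=1  x2=1  x3=0  x4=0  x5=0  x6=0  x7=1  x8=1  x9=1  x10=0  x11=0  x12=0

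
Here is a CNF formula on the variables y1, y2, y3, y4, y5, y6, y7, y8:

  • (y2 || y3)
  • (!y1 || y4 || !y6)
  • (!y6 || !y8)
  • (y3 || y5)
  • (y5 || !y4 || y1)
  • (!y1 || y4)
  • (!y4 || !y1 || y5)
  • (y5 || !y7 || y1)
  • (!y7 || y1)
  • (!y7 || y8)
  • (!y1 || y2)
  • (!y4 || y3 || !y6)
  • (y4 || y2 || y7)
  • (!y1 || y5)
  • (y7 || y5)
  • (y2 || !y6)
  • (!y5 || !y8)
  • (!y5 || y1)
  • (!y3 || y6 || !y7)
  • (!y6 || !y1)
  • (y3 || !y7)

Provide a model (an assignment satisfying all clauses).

Pure literal: y2 appears only positively; assign y2 = True.
Set y1 = True and propagate.
  then y4 is forced to True.
  then y5 is forced to True.
  then y8 is forced to False.
  then y7 is forced to False.
  then y6 is forced to False.
y3 is now unconstrained; take y3 = True.

y1=T, y2=T, y3=T, y4=T, y5=T, y6=F, y7=F, y8=F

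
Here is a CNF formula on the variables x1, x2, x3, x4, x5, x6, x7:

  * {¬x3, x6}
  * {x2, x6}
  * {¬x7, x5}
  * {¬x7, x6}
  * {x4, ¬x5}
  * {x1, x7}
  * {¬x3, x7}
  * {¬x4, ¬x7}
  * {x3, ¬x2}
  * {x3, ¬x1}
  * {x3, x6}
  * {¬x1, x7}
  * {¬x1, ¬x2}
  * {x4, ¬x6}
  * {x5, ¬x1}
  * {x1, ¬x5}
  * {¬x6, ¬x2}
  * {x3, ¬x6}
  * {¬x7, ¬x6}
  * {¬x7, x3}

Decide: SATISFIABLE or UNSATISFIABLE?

x6 = True:
  propagation gives x4=True, x7=False, x1=True; an empty clause results — contradiction.
x6 = False:
  propagation gives x3=False; an empty clause results — contradiction.
Every branch closes, so no satisfying assignment exists.

UNSATISFIABLE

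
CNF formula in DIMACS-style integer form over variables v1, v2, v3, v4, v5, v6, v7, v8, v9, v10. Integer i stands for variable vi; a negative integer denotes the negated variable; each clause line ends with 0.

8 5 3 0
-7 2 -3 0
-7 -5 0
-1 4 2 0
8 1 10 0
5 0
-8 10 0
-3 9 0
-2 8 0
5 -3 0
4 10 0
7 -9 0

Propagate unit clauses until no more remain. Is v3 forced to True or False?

False

(v5) is a unit clause: v5 = True.
In (¬v5 ∨ ¬v7), ¬v5 is now false; ¬v7 must hold, so v7 = False.
In (¬v9 ∨ v7), v7 is now false; ¬v9 must hold, so v9 = False.
(¬v3 ∨ v9) with v9 = False leaves only ¬v3, so v3 = False.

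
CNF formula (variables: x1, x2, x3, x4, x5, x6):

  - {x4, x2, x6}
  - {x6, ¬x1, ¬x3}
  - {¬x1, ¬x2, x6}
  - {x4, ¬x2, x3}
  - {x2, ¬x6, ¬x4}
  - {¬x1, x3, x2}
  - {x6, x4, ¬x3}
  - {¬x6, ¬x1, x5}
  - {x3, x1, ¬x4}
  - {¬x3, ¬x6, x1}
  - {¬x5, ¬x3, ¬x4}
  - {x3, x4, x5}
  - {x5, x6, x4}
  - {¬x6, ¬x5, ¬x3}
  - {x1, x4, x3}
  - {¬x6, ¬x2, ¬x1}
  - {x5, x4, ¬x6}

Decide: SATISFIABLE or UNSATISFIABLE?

Branch on x1: take x1 = False.
Branch on x2: take x2 = False.
The remaining clauses are satisfied by x3 = True, x4 = True, x5 = False, x6 = False.
So x1=False  x2=False  x3=True  x4=True  x5=False  x6=False is a satisfying assignment.

SATISFIABLE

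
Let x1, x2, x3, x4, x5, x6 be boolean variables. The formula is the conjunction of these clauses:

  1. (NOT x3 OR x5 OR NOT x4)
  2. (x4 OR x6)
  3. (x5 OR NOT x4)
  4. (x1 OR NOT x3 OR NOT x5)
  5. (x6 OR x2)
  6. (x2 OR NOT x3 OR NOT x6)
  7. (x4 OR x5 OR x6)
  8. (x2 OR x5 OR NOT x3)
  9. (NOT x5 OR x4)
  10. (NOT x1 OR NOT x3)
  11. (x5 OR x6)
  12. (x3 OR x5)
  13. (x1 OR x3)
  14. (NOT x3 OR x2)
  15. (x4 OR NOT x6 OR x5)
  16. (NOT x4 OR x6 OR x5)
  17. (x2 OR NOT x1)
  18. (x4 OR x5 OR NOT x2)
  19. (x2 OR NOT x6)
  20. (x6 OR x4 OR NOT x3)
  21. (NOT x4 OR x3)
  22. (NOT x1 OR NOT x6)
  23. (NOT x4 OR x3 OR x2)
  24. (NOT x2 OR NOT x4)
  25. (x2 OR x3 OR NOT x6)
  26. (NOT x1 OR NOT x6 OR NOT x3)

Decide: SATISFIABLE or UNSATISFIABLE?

UNSATISFIABLE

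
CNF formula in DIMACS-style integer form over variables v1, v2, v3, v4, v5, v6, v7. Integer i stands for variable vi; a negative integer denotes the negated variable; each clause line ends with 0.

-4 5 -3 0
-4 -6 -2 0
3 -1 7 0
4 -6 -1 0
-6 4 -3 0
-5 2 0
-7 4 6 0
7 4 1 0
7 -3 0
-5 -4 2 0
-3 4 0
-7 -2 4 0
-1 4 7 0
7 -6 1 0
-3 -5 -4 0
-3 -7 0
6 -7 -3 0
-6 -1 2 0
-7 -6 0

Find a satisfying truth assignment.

Set v1 = True and propagate.
The remaining clauses are satisfied by v2 = True, v3 = False, v4 = True, v5 = True, v6 = False, v7 = True.
Every clause has at least one true literal under this assignment.

v1 = T, v2 = T, v3 = F, v4 = T, v5 = T, v6 = F, v7 = T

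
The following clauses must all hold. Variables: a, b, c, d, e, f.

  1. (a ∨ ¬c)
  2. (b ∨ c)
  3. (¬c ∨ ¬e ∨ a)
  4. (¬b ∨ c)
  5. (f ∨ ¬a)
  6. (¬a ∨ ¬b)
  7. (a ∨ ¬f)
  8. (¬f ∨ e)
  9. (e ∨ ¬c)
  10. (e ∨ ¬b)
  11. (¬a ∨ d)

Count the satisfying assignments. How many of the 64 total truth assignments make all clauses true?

1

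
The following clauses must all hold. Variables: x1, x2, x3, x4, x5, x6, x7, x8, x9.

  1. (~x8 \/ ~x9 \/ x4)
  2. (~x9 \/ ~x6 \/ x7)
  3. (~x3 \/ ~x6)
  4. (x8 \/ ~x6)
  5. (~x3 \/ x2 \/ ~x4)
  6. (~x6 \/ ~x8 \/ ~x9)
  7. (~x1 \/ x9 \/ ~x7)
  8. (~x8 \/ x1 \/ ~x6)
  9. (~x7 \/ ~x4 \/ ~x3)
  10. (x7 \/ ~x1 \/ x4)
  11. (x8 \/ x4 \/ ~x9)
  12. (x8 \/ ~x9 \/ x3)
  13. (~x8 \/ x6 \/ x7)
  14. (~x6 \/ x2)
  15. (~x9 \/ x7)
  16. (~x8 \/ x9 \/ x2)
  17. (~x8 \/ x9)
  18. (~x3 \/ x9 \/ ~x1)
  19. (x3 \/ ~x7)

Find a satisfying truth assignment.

Set x1 = False and propagate.
Set x2 = False and propagate.
  then x6 is forced to False.
The remaining clauses are satisfied by x3 = False, x4 = False, x5 = True, x7 = False, x8 = False, x9 = False.
Every clause has at least one true literal under this assignment.

x1 = 0, x2 = 0, x3 = 0, x4 = 0, x5 = 1, x6 = 0, x7 = 0, x8 = 0, x9 = 0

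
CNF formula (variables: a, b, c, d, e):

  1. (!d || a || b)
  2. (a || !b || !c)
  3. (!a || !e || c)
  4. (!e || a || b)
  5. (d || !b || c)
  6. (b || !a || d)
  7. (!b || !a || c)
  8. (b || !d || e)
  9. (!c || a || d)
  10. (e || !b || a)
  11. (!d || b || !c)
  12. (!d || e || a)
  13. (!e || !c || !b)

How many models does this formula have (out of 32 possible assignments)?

4

The models are:
  a=0 b=0 c=0 d=0 e=0
  a=0 b=1 c=0 d=1 e=1
  a=1 b=1 c=1 d=0 e=0
  a=1 b=1 c=1 d=1 e=0
Count: 4.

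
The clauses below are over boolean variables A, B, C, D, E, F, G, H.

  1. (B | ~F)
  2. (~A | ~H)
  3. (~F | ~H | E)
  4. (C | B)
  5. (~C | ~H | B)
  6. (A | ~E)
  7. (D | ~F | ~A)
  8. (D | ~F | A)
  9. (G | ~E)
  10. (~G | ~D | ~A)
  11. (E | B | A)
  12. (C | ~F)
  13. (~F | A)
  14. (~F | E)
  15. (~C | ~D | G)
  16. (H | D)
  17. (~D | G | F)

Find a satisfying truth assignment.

A=False, B=True, C=False, D=False, E=False, F=False, G=True, H=True

Check each clause:
  1. (~F | B) — ~F is true.
  2. (~H | ~A) — ~A is true.
  3. (~H | ~F | E) — ~F is true.
  4. (C | B) — B is true.
  5. (~H | B | ~C) — B is true.
  6. (~E | A) — ~E is true.
  7. (~A | D | ~F) — ~F is true.
  8. (D | ~F | A) — ~F is true.
  9. (G | ~E) — ~E is true.
  10. (~G | ~A | ~D) — ~D is true.
  11. (A | B | E) — B is true.
  12. (~F | C) — ~F is true.
  13. (A | ~F) — ~F is true.
  14. (E | ~F) — ~F is true.
  15. (~C | G | ~D) — ~D is true.
  16. (D | H) — H is true.
  17. (G | F | ~D) — ~D is true.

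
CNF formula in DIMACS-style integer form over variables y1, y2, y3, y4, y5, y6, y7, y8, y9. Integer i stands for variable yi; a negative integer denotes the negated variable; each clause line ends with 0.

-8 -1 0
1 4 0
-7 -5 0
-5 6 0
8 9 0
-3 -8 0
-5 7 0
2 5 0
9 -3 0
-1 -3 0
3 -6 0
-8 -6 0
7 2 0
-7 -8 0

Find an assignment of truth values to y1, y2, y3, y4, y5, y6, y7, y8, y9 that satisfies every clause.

Pure literal: y2 appears only positively; assign y2 = True.
y4 occurs only positively in the remaining clauses — set y4 = True.
Branch on y1: take y1 = False.
Set y3 = True and propagate.
  then y8 is forced to False.
  then y9 is forced to True.
Set y5 = False and propagate.
y6, y7 are now unconstrained; take y6 = True, y7 = True.
Check each clause:
  1. (!y1 || !y8) — !y8 is true.
  2. (y1 || y4) — y4 is true.
  3. (!y5 || !y7) — !y5 is true.
  4. (y6 || !y5) — !y5 is true.
  5. (y8 || y9) — y9 is true.
  6. (!y8 || !y3) — !y8 is true.
  7. (y7 || !y5) — !y5 is true.
  8. (y5 || y2) — y2 is true.
  9. (y9 || !y3) — y9 is true.
  10. (!y3 || !y1) — !y1 is true.
  11. (!y6 || y3) — y3 is true.
  12. (!y8 || !y6) — !y8 is true.
  13. (y2 || y7) — y2 is true.
  14. (!y8 || !y7) — !y8 is true.

y1=False, y2=True, y3=True, y4=True, y5=False, y6=True, y7=True, y8=False, y9=True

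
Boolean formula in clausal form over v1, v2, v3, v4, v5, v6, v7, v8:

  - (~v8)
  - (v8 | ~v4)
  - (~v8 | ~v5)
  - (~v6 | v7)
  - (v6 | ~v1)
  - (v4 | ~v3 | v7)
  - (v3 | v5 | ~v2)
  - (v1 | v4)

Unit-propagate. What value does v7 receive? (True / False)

True

(~v8) is a unit clause: v8 = False.
(~v4 | v8) with v8 = False leaves only ~v4, so v4 = False.
(v4 | v1) with v4 = False leaves only v1, so v1 = True.
From (~v1 | v6) and v1 = True: v6 = True.
(v7 | ~v6): since v6 = True, the clause reduces to (v7). v7 = True.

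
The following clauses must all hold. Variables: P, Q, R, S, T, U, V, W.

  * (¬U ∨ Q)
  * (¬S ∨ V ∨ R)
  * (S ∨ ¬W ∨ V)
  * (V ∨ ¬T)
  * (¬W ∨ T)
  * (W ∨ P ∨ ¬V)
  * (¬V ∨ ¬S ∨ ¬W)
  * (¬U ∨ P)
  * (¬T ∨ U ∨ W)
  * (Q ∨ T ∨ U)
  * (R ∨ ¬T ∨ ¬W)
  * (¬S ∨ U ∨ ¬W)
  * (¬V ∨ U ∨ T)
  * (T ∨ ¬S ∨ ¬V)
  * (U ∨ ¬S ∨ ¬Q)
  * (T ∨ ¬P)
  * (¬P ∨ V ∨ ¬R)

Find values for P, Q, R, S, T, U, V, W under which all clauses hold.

Set P = False and propagate.
  then U is forced to False.
Try Q = True.
  then S is forced to False.
Set R = True and propagate.
For the remaining variables, T = True, V = True, W = True works.

P=0, Q=1, R=1, S=0, T=1, U=0, V=1, W=1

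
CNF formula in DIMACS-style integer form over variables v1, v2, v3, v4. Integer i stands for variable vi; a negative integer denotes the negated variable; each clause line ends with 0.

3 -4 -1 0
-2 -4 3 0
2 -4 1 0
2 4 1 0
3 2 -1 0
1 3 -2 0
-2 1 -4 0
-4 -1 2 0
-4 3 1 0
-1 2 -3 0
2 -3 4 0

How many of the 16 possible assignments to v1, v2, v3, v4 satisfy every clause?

4

The models are:
  v1=F v2=T v3=T v4=F
  v1=T v2=T v3=F v4=F
  v1=T v2=T v3=T v4=F
  v1=T v2=T v3=T v4=T
Count: 4.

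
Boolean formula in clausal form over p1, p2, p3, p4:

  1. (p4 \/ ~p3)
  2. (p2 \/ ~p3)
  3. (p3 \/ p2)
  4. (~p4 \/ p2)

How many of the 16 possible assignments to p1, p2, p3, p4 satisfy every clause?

6

The models are:
  p1=F p2=T p3=F p4=F
  p1=F p2=T p3=F p4=T
  p1=F p2=T p3=T p4=T
  p1=T p2=T p3=F p4=F
  p1=T p2=T p3=F p4=T
  p1=T p2=T p3=T p4=T
That's 6 in total.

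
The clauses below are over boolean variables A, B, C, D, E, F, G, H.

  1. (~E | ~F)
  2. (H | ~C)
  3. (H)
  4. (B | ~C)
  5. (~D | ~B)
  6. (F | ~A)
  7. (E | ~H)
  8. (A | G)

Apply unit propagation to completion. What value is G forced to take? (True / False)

(H) is a unit clause: H = True.
From (~H | E) and H = True: E = True.
(~E | ~F): since E = True, the clause reduces to (~F). F = False.
In (~A | F), F is now false; ~A must hold, so A = False.
In (A | G), A is now false; G must hold, so G = True.

True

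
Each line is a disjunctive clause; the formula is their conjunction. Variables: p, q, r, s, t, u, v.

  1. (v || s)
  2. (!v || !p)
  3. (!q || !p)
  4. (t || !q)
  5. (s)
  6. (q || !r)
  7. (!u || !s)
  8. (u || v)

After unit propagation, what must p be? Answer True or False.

False

(s) stands alone — s = True.
(!s || !u): since s = True, the clause reduces to (!u). u = False.
In (v || u), u is now false; v must hold, so v = True.
(!v || !p) with v = True leaves only !p, so p = False.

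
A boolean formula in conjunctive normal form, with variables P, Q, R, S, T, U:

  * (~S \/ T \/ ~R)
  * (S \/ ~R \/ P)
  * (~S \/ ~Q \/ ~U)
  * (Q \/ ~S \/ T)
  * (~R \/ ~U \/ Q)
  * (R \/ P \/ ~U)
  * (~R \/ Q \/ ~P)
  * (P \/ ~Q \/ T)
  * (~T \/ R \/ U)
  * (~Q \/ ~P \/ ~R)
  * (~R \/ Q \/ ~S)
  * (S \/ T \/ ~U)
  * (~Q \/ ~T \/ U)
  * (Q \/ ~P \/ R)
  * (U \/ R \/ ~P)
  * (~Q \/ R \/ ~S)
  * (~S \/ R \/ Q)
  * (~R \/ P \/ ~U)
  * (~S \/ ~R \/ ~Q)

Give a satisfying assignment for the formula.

Try P = True.
For the remaining variables, Q = True, R = False, S = False, T = True, U = True works.
Check each clause:
  1. (T \/ ~S \/ ~R) — T is true.
  2. (~R \/ S \/ P) — P is true.
  3. (~S \/ ~Q \/ ~U) — ~S is true.
  4. (Q \/ T \/ ~S) — Q is true.
  5. (~R \/ Q \/ ~U) — Q is true.
  6. (R \/ ~U \/ P) — P is true.
  7. (Q \/ ~P \/ ~R) — Q is true.
  8. (T \/ ~Q \/ P) — P is true.
  9. (~T \/ U \/ R) — U is true.
  10. (~R \/ ~Q \/ ~P) — ~R is true.
  11. (~R \/ Q \/ ~S) — Q is true.
  12. (~U \/ T \/ S) — T is true.
  13. (~T \/ ~Q \/ U) — U is true.
  14. (~P \/ R \/ Q) — Q is true.
  15. (~P \/ R \/ U) — U is true.
  16. (R \/ ~Q \/ ~S) — ~S is true.
  17. (~S \/ R \/ Q) — Q is true.
  18. (~R \/ ~U \/ P) — P is true.
  19. (~R \/ ~Q \/ ~S) — ~S is true.

P = T, Q = T, R = F, S = F, T = T, U = T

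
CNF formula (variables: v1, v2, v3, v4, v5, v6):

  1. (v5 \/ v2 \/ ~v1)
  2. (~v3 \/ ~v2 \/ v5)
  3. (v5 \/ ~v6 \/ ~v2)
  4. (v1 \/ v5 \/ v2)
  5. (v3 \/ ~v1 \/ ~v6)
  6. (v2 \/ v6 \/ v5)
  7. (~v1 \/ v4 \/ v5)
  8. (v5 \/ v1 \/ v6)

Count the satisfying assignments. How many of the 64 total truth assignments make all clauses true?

Split on v5, then v1.
  v5=1, v1=1: v2, v4 free; 3 ways for (v3,v6) × 2^2 = 12.
  v5=1, v1=0: v2, v3, v4, v6 free → 2^4 = 16.
  v5=0, v1=1: remaining (v2,v3,v4,v6) ∈ {(1,0,1,0)} — 1.
  v5=0, v1=0: a clause becomes empty — 0.
Total: 12 + 16 + 1 + 0 = 29.

29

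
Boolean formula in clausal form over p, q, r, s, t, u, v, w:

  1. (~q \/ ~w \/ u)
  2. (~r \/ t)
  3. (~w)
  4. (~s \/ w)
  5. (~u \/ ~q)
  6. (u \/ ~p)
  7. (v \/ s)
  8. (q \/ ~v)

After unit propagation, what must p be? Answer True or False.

Unit clause (~w) sets w = False.
(w \/ ~s) with w = False leaves only ~s, so s = False.
(v \/ s) with s = False leaves only v, so v = True.
From (~v \/ q) and v = True: q = True.
(~u \/ ~q): since q = True, the clause reduces to (~u). u = False.
In (~p \/ u), u is now false; ~p must hold, so p = False.

False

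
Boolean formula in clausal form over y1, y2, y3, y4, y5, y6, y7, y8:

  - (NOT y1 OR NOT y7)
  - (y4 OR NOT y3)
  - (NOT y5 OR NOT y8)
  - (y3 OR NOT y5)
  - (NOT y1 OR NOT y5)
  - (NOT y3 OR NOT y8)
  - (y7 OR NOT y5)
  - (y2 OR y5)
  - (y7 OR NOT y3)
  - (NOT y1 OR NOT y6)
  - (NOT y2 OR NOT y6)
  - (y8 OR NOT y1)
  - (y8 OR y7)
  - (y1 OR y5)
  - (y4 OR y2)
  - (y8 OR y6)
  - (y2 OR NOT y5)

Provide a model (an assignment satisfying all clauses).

y1=T, y2=T, y3=F, y4=F, y5=F, y6=F, y7=F, y8=T

Check each clause:
  1. (NOT y1 OR NOT y7) — NOT y7 is true.
  2. (NOT y3 OR y4) — NOT y3 is true.
  3. (NOT y5 OR NOT y8) — NOT y5 is true.
  4. (NOT y5 OR y3) — NOT y5 is true.
  5. (NOT y5 OR NOT y1) — NOT y5 is true.
  6. (NOT y3 OR NOT y8) — NOT y3 is true.
  7. (y7 OR NOT y5) — NOT y5 is true.
  8. (y2 OR y5) — y2 is true.
  9. (NOT y3 OR y7) — NOT y3 is true.
  10. (NOT y1 OR NOT y6) — NOT y6 is true.
  11. (NOT y6 OR NOT y2) — NOT y6 is true.
  12. (NOT y1 OR y8) — y8 is true.
  13. (y8 OR y7) — y8 is true.
  14. (y5 OR y1) — y1 is true.
  15. (y4 OR y2) — y2 is true.
  16. (y6 OR y8) — y8 is true.
  17. (NOT y5 OR y2) — y2 is true.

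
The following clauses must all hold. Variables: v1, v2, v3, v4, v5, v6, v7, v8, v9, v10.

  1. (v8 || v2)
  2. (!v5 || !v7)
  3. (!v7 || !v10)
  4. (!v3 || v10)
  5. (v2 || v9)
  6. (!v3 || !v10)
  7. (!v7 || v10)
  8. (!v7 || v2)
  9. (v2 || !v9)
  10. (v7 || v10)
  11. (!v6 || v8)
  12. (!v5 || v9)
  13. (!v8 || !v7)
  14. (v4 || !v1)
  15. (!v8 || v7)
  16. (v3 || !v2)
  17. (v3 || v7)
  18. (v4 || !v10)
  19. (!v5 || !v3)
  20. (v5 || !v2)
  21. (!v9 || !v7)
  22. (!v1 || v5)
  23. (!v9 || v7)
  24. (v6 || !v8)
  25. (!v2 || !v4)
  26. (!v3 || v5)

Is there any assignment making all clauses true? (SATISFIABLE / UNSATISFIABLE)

v7 = True:
  propagation gives v5=False, v10=False; an empty clause results — contradiction.
v7 = False:
  propagation gives v10=True, v3=False; an empty clause results — contradiction.
Every branch closes, so no satisfying assignment exists.

UNSATISFIABLE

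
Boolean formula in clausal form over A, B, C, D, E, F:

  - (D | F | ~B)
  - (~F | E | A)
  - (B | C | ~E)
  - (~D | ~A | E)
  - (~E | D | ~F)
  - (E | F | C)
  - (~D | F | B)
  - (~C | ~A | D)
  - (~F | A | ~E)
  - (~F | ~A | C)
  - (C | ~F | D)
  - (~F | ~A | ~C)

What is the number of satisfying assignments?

Case analysis on F and A:
  F=T, A=T: a clause becomes empty — 0.
  F=T, A=F: a clause becomes empty — 0.
  F=F, A=T: remaining (B,C,D,E) ∈ {(T,F,T,T); (T,T,T,T)} — 2.
  F=F, A=F: 5 of the 16 assignments to (B,C,D,E) work.
Total: 0 + 0 + 2 + 5 = 7.

7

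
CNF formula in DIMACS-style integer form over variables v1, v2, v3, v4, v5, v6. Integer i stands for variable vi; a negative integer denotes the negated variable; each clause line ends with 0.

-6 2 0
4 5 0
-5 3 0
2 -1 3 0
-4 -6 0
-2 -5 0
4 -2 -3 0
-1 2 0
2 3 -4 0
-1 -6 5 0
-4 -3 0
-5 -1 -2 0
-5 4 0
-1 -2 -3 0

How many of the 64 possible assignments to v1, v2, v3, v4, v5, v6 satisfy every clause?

2

The models are:
  v1=F v2=T v3=F v4=T v5=F v6=F
  v1=T v2=T v3=F v4=T v5=F v6=F
That's 2 in total.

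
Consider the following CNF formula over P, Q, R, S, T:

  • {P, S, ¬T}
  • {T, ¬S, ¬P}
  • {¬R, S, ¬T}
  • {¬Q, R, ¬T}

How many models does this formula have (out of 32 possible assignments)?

Split on T, then S.
  T=1, S=1: P free; 3 ways for (Q,R) × 2^1 = 6.
  T=1, S=0: remaining (P,Q,R) ∈ {(1,0,0)} — 1.
  T=0, S=1: remaining (P,Q,R) ∈ {(0,0,0); (0,0,1); (0,1,0); (0,1,1)} — 4.
  T=0, S=0: P, Q, R free → 2^3 = 8.
Total: 6 + 1 + 4 + 8 = 19.

19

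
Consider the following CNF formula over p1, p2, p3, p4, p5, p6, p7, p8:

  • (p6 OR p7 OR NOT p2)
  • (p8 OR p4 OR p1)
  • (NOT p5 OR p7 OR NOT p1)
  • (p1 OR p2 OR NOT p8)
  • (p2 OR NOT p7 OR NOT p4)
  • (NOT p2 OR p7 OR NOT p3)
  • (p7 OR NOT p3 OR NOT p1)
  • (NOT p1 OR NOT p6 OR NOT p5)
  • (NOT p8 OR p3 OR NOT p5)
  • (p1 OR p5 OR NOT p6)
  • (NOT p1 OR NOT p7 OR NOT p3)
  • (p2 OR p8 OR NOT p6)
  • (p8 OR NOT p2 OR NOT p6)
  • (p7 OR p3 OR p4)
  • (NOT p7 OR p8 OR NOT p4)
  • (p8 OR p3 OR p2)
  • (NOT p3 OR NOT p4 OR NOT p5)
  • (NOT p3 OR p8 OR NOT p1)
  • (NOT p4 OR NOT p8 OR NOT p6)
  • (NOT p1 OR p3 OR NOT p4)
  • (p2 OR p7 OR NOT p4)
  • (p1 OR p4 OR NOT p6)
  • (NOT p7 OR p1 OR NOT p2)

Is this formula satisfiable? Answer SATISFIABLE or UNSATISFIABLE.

Try p1 = True.
Branch on p2: take p2 = True.
The remaining clauses are satisfied by p3 = False, p4 = False, p5 = False, p6 = False, p7 = True, p8 = False.
So p1=T, p2=T, p3=F, p4=F, p5=F, p6=F, p7=T, p8=F is a satisfying assignment.

SATISFIABLE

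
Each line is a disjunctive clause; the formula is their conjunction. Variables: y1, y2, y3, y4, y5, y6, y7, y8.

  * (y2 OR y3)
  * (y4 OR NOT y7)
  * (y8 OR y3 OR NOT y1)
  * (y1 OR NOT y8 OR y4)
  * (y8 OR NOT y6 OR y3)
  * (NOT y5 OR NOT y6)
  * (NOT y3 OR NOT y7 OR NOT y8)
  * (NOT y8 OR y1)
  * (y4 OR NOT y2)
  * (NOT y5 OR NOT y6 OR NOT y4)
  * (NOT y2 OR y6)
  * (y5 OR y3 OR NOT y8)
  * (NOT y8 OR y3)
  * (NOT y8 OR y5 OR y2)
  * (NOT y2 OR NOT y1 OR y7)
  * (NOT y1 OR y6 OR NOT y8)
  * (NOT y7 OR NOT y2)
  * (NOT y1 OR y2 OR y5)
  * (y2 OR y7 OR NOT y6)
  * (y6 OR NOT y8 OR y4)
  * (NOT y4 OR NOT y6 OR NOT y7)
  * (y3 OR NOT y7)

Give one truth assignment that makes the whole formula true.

y1=0  y2=0  y3=1  y4=1  y5=1  y6=0  y7=1  y8=0

Try y1 = False.
  then y8 is forced to False.
Set y2 = False and propagate.
  then y3 is forced to True.
Try y4 = True.
The remaining clauses are satisfied by y5 = True, y6 = False, y7 = True.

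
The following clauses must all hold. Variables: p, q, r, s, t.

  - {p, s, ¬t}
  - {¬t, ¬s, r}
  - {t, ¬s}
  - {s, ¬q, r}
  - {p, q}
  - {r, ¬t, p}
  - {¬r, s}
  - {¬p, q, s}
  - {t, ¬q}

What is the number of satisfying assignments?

3

The models are:
  p=F q=T r=T s=T t=T
  p=T q=F r=T s=T t=T
  p=T q=T r=T s=T t=T
Count: 3.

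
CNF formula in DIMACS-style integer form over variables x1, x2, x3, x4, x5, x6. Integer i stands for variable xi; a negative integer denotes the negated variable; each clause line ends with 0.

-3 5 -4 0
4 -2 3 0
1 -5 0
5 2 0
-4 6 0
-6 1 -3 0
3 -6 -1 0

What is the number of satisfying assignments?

11

Case analysis on x3 and x1:
  x3=T, x1=T: 8 of the 16 assignments to (x2,x4,x5,x6) work.
  x3=T, x1=F: remaining (x2,x4,x5,x6) ∈ {(T,F,F,F)} — 1.
  x3=F, x1=T: remaining (x2,x4,x5,x6) ∈ {(F,F,T,F)} — 1.
  x3=F, x1=F: remaining (x2,x4,x5,x6) ∈ {(T,T,F,T)} — 1.
Total: 8 + 1 + 1 + 1 = 11.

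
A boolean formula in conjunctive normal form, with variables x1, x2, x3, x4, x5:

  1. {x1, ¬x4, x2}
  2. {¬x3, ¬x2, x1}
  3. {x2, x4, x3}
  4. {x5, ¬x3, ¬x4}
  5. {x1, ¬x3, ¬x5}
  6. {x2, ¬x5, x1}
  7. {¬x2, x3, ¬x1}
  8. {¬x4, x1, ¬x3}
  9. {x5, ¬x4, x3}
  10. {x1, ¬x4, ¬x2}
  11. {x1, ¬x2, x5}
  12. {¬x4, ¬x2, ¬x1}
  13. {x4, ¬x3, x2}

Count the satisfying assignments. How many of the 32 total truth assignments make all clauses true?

5

The models are:
  x1=F x2=T x3=F x4=F x5=T
  x1=T x2=F x3=F x4=T x5=T
  x1=T x2=F x3=T x4=T x5=T
  x1=T x2=T x3=T x4=F x5=F
  x1=T x2=T x3=T x4=F x5=T
Count: 5.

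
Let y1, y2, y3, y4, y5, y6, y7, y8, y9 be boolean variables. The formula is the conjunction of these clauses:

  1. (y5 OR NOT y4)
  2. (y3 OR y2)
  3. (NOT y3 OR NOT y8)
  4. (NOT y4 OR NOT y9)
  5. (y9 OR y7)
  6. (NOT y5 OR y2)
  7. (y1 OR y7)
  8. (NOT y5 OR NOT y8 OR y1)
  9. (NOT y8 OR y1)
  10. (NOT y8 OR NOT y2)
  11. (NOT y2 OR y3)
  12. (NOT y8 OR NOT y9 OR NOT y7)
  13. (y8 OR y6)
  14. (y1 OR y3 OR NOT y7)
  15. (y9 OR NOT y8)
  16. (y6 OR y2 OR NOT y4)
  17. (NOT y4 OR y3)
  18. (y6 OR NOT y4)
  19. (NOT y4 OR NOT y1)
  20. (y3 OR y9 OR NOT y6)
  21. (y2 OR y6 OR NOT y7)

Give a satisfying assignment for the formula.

y1 = True, y2 = True, y3 = True, y4 = False, y5 = True, y6 = True, y7 = True, y8 = False, y9 = True

Pure literal: y4 appears only negated; assign y4 = False.
Try y1 = True.
The remaining clauses are satisfied by y2 = True, y3 = True, y5 = True, y6 = True, y7 = True, y8 = False, y9 = True.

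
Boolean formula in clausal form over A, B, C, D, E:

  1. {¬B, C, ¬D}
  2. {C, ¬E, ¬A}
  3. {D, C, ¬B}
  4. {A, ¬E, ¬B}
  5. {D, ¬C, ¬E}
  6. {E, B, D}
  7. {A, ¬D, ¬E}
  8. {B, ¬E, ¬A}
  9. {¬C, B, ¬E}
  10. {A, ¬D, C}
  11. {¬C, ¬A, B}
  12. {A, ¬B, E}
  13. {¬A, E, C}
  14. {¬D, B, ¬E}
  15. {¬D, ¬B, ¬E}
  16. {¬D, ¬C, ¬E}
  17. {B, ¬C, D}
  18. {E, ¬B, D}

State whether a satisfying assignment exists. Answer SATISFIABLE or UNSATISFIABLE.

SATISFIABLE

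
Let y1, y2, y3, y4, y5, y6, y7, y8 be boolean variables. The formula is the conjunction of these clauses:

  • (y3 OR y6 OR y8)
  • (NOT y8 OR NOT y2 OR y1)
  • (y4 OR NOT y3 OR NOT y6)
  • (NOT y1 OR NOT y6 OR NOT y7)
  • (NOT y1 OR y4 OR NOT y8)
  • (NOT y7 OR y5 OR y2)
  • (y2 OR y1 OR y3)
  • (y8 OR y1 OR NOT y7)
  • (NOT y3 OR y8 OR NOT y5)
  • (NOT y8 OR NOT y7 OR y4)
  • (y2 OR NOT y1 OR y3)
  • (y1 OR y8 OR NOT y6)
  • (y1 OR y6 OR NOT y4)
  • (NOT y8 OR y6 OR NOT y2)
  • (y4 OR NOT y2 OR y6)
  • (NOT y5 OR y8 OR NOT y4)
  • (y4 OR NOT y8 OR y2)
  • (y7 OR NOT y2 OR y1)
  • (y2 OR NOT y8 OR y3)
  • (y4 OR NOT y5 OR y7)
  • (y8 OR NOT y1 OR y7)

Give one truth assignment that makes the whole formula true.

y1=T  y2=T  y3=F  y4=T  y5=T  y6=T  y7=F  y8=T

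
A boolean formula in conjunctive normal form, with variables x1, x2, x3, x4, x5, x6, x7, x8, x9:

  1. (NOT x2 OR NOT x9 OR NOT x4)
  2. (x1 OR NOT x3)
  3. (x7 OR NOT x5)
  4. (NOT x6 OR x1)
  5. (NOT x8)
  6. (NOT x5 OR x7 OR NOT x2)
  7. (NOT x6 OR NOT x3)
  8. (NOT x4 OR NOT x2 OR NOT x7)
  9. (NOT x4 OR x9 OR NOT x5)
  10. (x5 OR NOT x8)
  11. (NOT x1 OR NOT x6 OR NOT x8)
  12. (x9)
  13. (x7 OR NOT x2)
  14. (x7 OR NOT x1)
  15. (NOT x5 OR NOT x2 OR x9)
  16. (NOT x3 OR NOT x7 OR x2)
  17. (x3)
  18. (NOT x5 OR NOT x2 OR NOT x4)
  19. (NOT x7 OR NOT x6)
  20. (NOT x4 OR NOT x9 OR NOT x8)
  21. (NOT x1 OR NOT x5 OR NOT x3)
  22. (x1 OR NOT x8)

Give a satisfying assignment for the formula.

x1=True, x2=True, x3=True, x4=False, x5=False, x6=False, x7=True, x8=False, x9=True

Check each clause:
  1. (NOT x9 OR NOT x2 OR NOT x4) — NOT x4 is true.
  2. (x1 OR NOT x3) — x1 is true.
  3. (x7 OR NOT x5) — NOT x5 is true.
  4. (x1 OR NOT x6) — x1 is true.
  5. (NOT x8) — NOT x8 is true.
  6. (NOT x5 OR NOT x2 OR x7) — NOT x5 is true.
  7. (NOT x3 OR NOT x6) — NOT x6 is true.
  8. (NOT x4 OR NOT x7 OR NOT x2) — NOT x4 is true.
  9. (x9 OR NOT x4 OR NOT x5) — x9 is true.
  10. (x5 OR NOT x8) — NOT x8 is true.
  11. (NOT x6 OR NOT x1 OR NOT x8) — NOT x8 is true.
  12. (x9) — x9 is true.
  13. (x7 OR NOT x2) — x7 is true.
  14. (NOT x1 OR x7) — x7 is true.
  15. (NOT x2 OR x9 OR NOT x5) — x9 is true.
  16. (NOT x3 OR x2 OR NOT x7) — x2 is true.
  17. (x3) — x3 is true.
  18. (NOT x2 OR NOT x4 OR NOT x5) — NOT x5 is true.
  19. (NOT x7 OR NOT x6) — NOT x6 is true.
  20. (NOT x9 OR NOT x4 OR NOT x8) — NOT x8 is true.
  21. (NOT x5 OR NOT x1 OR NOT x3) — NOT x5 is true.
  22. (x1 OR NOT x8) — NOT x8 is true.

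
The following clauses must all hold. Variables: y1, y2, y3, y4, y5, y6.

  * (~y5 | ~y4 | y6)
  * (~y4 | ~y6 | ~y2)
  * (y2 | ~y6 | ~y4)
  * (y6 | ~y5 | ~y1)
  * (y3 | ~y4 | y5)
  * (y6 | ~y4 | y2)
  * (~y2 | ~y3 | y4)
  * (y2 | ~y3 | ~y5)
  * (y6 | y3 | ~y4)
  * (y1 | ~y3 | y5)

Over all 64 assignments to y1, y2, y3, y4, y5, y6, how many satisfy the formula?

17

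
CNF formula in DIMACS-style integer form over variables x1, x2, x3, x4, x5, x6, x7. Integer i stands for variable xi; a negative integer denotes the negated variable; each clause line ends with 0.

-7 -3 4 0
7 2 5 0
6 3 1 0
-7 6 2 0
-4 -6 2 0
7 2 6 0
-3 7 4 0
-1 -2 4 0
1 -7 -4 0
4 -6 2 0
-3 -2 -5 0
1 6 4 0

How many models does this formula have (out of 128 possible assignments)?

Split on x2, then x4.
  x2=1, x4=1: 16 of the 32 assignments to (x1,x3,x5,x6,x7) work.
  x2=1, x4=0: remaining (x1,x3,x5,x6,x7) ∈ {(0,0,0,1,0); (0,0,0,1,1); (0,0,1,1,0); (0,0,1,1,1)} — 4.
  x2=0, x4=1: a clause becomes empty — 0.
  x2=0, x4=0: a clause becomes empty — 0.
Total: 16 + 4 + 0 + 0 = 20.

20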